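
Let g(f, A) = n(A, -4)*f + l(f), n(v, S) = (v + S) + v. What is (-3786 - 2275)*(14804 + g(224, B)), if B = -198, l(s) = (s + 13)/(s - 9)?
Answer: 97466353083/215 ≈ 4.5333e+8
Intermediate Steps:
l(s) = (13 + s)/(-9 + s)
n(v, S) = S + 2*v (n(v, S) = (S + v) + v = S + 2*v)
g(f, A) = f*(-4 + 2*A) + (13 + f)/(-9 + f) (g(f, A) = (-4 + 2*A)*f + (13 + f)/(-9 + f) = f*(-4 + 2*A) + (13 + f)/(-9 + f))
(-3786 - 2275)*(14804 + g(224, B)) = (-3786 - 2275)*(14804 + (13 + 224 + 2*224*(-9 + 224)*(-2 - 198))/(-9 + 224)) = -6061*(14804 + (13 + 224 + 2*224*215*(-200))/215) = -6061*(14804 + (13 + 224 - 19264000)/215) = -6061*(14804 + (1/215)*(-19263763)) = -6061*(14804 - 19263763/215) = -6061*(-16080903/215) = 97466353083/215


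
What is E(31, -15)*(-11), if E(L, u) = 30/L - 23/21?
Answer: 913/651 ≈ 1.4025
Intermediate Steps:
E(L, u) = -23/21 + 30/L (E(L, u) = 30/L - 23*1/21 = 30/L - 23/21 = -23/21 + 30/L)
E(31, -15)*(-11) = (-23/21 + 30/31)*(-11) = -83/651*(-11) = 913/651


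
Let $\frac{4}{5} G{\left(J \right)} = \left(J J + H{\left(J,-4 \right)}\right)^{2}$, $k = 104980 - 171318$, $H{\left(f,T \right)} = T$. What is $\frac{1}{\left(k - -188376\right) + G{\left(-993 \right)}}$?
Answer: $\frac{4}{4861424198277} \approx 8.228 \cdot 10^{-13}$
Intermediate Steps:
$k = -66338$
$G{\left(J \right)} = \frac{5 \left(-4 + J^{2}\right)^{2}}{4}$ ($G{\left(J \right)} = \frac{5 \left(J J - 4\right)^{2}}{4} = \frac{5 \left(J^{2} - 4\right)^{2}}{4} = \frac{5 \left(-4 + J^{2}\right)^{2}}{4}$)
$\frac{1}{\left(k - -188376\right) + G{\left(-993 \right)}} = \frac{1}{\left(-66338 - -188376\right) + \frac{5 \left(-4 + \left(-993\right)^{2}\right)^{2}}{4}} = \frac{1}{\left(-66338 + 188376\right) + \frac{5 \left(-4 + 986049\right)^{2}}{4}} = \frac{1}{122038 + \frac{5 \cdot 986045^{2}}{4}} = \frac{1}{122038 + \frac{5}{4} \cdot 972284742025} = \frac{1}{122038 + \frac{4861423710125}{4}} = \frac{1}{\frac{4861424198277}{4}} = \frac{4}{4861424198277}$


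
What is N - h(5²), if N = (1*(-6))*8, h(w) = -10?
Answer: -38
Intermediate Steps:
N = -48 (N = -6*8 = -48)
N - h(5²) = -48 - 1*(-10) = -48 + 10 = -38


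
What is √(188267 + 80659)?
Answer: √268926 ≈ 518.58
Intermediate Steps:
√(188267 + 80659) = √268926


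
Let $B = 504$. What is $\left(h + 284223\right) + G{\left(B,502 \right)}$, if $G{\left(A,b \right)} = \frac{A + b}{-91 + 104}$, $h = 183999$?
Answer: $\frac{6087892}{13} \approx 4.683 \cdot 10^{5}$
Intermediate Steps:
$G{\left(A,b \right)} = \frac{A}{13} + \frac{b}{13}$ ($G{\left(A,b \right)} = \frac{A + b}{13} = \left(A + b\right) \frac{1}{13} = \frac{A}{13} + \frac{b}{13}$)
$\left(h + 284223\right) + G{\left(B,502 \right)} = \left(183999 + 284223\right) + \left(\frac{1}{13} \cdot 504 + \frac{1}{13} \cdot 502\right) = 468222 + \left(\frac{504}{13} + \frac{502}{13}\right) = 468222 + \frac{1006}{13} = \frac{6087892}{13}$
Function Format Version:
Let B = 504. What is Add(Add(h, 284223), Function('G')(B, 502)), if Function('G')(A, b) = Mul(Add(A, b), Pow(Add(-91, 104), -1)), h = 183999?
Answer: Rational(6087892, 13) ≈ 4.6830e+5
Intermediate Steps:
Function('G')(A, b) = Add(Mul(Rational(1, 13), A), Mul(Rational(1, 13), b)) (Function('G')(A, b) = Mul(Add(A, b), Pow(13, -1)) = Mul(Add(A, b), Rational(1, 13)) = Add(Mul(Rational(1, 13), A), Mul(Rational(1, 13), b)))
Add(Add(h, 284223), Function('G')(B, 502)) = Add(Add(183999, 284223), Add(Mul(Rational(1, 13), 504), Mul(Rational(1, 13), 502))) = Add(468222, Add(Rational(504, 13), Rational(502, 13))) = Add(468222, Rational(1006, 13)) = Rational(6087892, 13)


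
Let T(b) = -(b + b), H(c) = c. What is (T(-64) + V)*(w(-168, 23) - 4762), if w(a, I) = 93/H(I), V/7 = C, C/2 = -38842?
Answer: 59494344780/23 ≈ 2.5867e+9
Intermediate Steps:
C = -77684 (C = 2*(-38842) = -77684)
V = -543788 (V = 7*(-77684) = -543788)
T(b) = -2*b
w(a, I) = 93/I
(T(-64) + V)*(w(-168, 23) - 4762) = (-2*(-64) - 543788)*(93/23 - 4762) = (128 - 543788)*(93*(1/23) - 4762) = -543660*(93/23 - 4762) = -543660*(-109433/23) = 59494344780/23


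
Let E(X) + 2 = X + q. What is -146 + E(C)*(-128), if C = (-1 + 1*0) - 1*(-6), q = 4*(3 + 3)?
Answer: -3602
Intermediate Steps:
q = 24 (q = 4*6 = 24)
C = 5 (C = (-1 + 0) + 6 = -1 + 6 = 5)
E(X) = 22 + X (E(X) = -2 + (X + 24) = -2 + (24 + X) = 22 + X)
-146 + E(C)*(-128) = -146 + (22 + 5)*(-128) = -146 + 27*(-128) = -146 - 3456 = -3602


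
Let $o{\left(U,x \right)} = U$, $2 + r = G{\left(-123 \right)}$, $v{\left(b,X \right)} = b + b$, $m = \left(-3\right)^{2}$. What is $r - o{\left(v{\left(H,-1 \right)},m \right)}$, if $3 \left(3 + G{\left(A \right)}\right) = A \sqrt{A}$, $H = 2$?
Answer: $-9 - 41 i \sqrt{123} \approx -9.0 - 454.71 i$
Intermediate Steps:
$m = 9$
$G{\left(A \right)} = -3 + \frac{A^{\frac{3}{2}}}{3}$ ($G{\left(A \right)} = -3 + \frac{A \sqrt{A}}{3} = -3 + \frac{A^{\frac{3}{2}}}{3}$)
$v{\left(b,X \right)} = 2 b$
$r = -5 - 41 i \sqrt{123}$ ($r = -2 - \left(3 - \frac{\left(-123\right)^{\frac{3}{2}}}{3}\right) = -2 - \left(3 - \frac{\left(-123\right) i \sqrt{123}}{3}\right) = -2 - \left(3 + 41 i \sqrt{123}\right) = -5 - 41 i \sqrt{123} \approx -5.0 - 454.71 i$)
$r - o{\left(v{\left(H,-1 \right)},m \right)} = \left(-5 - 41 i \sqrt{123}\right) - 2 \cdot 2 = \left(-5 - 41 i \sqrt{123}\right) - 4 = -9 - 41 i \sqrt{123}$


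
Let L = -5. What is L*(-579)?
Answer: 2895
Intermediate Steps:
L*(-579) = -5*(-579) = 2895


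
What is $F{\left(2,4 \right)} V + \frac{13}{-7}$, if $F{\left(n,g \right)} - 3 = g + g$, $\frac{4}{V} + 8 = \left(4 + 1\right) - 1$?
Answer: $- \frac{90}{7} \approx -12.857$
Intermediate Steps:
$V = -1$ ($V = \frac{4}{-8 + \left(\left(4 + 1\right) - 1\right)} = \frac{4}{-8 + \left(5 - 1\right)} = \frac{4}{-8 + 4} = \frac{4}{-4} = 4 \left(- \frac{1}{4}\right) = -1$)
$F{\left(n,g \right)} = 3 + 2 g$ ($F{\left(n,g \right)} = 3 + \left(g + g\right) = 3 + 2 g$)
$F{\left(2,4 \right)} V + \frac{13}{-7} = \left(3 + 2 \cdot 4\right) \left(-1\right) + \frac{13}{-7} = \left(3 + 8\right) \left(-1\right) + 13 \left(- \frac{1}{7}\right) = 11 \left(-1\right) - \frac{13}{7} = -11 - \frac{13}{7} = - \frac{90}{7}$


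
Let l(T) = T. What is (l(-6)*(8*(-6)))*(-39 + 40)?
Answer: 288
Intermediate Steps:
(l(-6)*(8*(-6)))*(-39 + 40) = (-48*(-6))*(-39 + 40) = -6*(-48)*1 = 288*1 = 288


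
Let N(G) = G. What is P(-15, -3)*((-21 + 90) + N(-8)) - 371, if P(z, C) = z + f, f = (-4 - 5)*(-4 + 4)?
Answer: -1286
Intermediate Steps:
f = 0 (f = -9*0 = 0)
P(z, C) = z (P(z, C) = z + 0 = z)
P(-15, -3)*((-21 + 90) + N(-8)) - 371 = -15*((-21 + 90) - 8) - 371 = -15*(69 - 8) - 371 = -15*61 - 371 = -915 - 371 = -1286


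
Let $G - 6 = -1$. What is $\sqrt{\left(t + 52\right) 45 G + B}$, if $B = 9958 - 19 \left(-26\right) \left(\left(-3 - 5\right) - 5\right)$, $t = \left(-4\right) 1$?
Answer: $32 \sqrt{14} \approx 119.73$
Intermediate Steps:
$G = 5$ ($G = 6 - 1 = 5$)
$t = -4$
$B = 3536$ ($B = 9958 - - 494 \left(-8 - 5\right) = 9958 - \left(-494\right) \left(-13\right) = 9958 - 6422 = 3536$)
$\sqrt{\left(t + 52\right) 45 G + B} = \sqrt{\left(-4 + 52\right) 45 \cdot 5 + 3536} = \sqrt{48 \cdot 225 + 3536} = \sqrt{10800 + 3536} = \sqrt{14336} = 32 \sqrt{14}$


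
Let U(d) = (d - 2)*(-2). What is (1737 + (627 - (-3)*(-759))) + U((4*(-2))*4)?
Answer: 155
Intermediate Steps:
U(d) = 4 - 2*d (U(d) = (-2 + d)*(-2) = 4 - 2*d)
(1737 + (627 - (-3)*(-759))) + U((4*(-2))*4) = (1737 + (627 - (-3)*(-759))) + (4 - 2*4*(-2)*4) = (1737 + (627 - 1*2277)) + (4 - (-16)*4) = (1737 + (627 - 2277)) + (4 - 2*(-32)) = (1737 - 1650) + (4 + 64) = 87 + 68 = 155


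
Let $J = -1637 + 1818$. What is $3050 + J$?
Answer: $3231$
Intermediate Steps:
$J = 181$
$3050 + J = 3050 + 181 = 3231$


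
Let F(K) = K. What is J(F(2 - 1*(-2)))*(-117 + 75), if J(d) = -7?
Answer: 294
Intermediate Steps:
J(F(2 - 1*(-2)))*(-117 + 75) = -7*(-117 + 75) = -7*(-42) = 294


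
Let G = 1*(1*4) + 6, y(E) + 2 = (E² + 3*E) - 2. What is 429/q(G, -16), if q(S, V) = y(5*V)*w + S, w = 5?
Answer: 429/30790 ≈ 0.013933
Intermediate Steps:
y(E) = -4 + E² + 3*E (y(E) = -2 + ((E² + 3*E) - 2) = -2 + (-2 + E² + 3*E) = -4 + E² + 3*E)
G = 10 (G = 1*4 + 6 = 4 + 6 = 10)
q(S, V) = -20 + S + 75*V + 125*V² (q(S, V) = (-4 + (5*V)² + 3*(5*V))*5 + S = (-4 + 25*V² + 15*V)*5 + S = (-4 + 15*V + 25*V²)*5 + S = (-20 + 75*V + 125*V²) + S = -20 + S + 75*V + 125*V²)
429/q(G, -16) = 429/(-20 + 10 + 75*(-16) + 125*(-16)²) = 429/(-20 + 10 - 1200 + 125*256) = 429/(-20 + 10 - 1200 + 32000) = 429/30790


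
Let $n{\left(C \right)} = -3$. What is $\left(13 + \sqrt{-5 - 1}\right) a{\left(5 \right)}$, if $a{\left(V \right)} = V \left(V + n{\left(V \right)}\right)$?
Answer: $130 + 10 i \sqrt{6} \approx 130.0 + 24.495 i$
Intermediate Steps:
$a{\left(V \right)} = V \left(-3 + V\right)$ ($a{\left(V \right)} = V \left(V - 3\right) = V \left(-3 + V\right)$)
$\left(13 + \sqrt{-5 - 1}\right) a{\left(5 \right)} = \left(13 + \sqrt{-5 - 1}\right) 5 \left(-3 + 5\right) = \left(13 + \sqrt{-6}\right) 5 \cdot 2 = \left(13 + i \sqrt{6}\right) 10 = 130 + 10 i \sqrt{6}$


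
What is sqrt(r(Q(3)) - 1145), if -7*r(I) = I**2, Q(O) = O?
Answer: 2*I*sqrt(14042)/7 ≈ 33.857*I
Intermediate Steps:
r(I) = -I**2/7
sqrt(r(Q(3)) - 1145) = sqrt(-1/7*3**2 - 1145) = sqrt(-1/7*9 - 1145) = sqrt(-9/7 - 1145) = sqrt(-8024/7) = 2*I*sqrt(14042)/7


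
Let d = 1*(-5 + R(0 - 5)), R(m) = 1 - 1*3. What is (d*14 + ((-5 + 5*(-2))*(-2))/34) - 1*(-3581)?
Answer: 59226/17 ≈ 3483.9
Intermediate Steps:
R(m) = -2 (R(m) = 1 - 3 = -2)
d = -7 (d = 1*(-5 - 2) = 1*(-7) = -7)
(d*14 + ((-5 + 5*(-2))*(-2))/34) - 1*(-3581) = (-7*14 + ((-5 + 5*(-2))*(-2))/34) - 1*(-3581) = (-98 + ((-5 - 10)*(-2))*(1/34)) + 3581 = (-98 - 15*(-2)*(1/34)) + 3581 = (-98 + 30*(1/34)) + 3581 = (-98 + 15/17) + 3581 = -1651/17 + 3581 = 59226/17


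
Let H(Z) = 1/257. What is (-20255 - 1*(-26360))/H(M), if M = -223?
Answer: 1568985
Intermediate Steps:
H(Z) = 1/257
(-20255 - 1*(-26360))/H(M) = (-20255 - 1*(-26360))/(1/257) = (-20255 + 26360)*257 = 6105*257 = 1568985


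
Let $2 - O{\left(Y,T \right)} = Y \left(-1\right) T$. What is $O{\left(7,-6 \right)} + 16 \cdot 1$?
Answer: $-24$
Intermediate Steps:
$O{\left(Y,T \right)} = 2 + T Y$ ($O{\left(Y,T \right)} = 2 - Y \left(-1\right) T = 2 - - Y T = 2 - - T Y = 2 + T Y$)
$O{\left(7,-6 \right)} + 16 \cdot 1 = \left(2 - 42\right) + 16 \cdot 1 = \left(2 - 42\right) + 16 = -40 + 16 = -24$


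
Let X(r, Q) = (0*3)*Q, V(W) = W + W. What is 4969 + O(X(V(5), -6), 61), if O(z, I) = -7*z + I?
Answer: 5030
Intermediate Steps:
V(W) = 2*W
X(r, Q) = 0 (X(r, Q) = 0*Q = 0)
O(z, I) = I - 7*z
4969 + O(X(V(5), -6), 61) = 4969 + (61 - 7*0) = 4969 + (61 + 0) = 4969 + 61 = 5030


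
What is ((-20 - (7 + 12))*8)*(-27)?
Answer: 8424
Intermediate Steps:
((-20 - (7 + 12))*8)*(-27) = ((-20 - 1*19)*8)*(-27) = ((-20 - 19)*8)*(-27) = -39*8*(-27) = -312*(-27) = 8424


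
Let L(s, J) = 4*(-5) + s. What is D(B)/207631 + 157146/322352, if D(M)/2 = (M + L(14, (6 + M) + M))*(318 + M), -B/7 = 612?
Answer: 5500856247843/33465134056 ≈ 164.38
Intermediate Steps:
B = -4284 (B = -7*612 = -4284)
L(s, J) = -20 + s
D(M) = 2*(-6 + M)*(318 + M) (D(M) = 2*((M + (-20 + 14))*(318 + M)) = 2*((M - 6)*(318 + M)) = 2*((-6 + M)*(318 + M)) = 2*(-6 + M)*(318 + M))
D(B)/207631 + 157146/322352 = (-3816 + 2*(-4284)² + 624*(-4284))/207631 + 157146/322352 = (-3816 + 2*18352656 - 2673216)*(1/207631) + 157146*(1/322352) = (-3816 + 36705312 - 2673216)*(1/207631) + 78573/161176 = 34028280*(1/207631) + 78573/161176 = 34028280/207631 + 78573/161176 = 5500856247843/33465134056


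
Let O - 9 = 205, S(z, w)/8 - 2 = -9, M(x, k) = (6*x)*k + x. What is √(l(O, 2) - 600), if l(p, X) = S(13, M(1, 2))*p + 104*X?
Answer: 2*I*√3094 ≈ 111.25*I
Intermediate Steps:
M(x, k) = x + 6*k*x (M(x, k) = 6*k*x + x = x + 6*k*x)
S(z, w) = -56 (S(z, w) = 16 + 8*(-9) = 16 - 72 = -56)
O = 214 (O = 9 + 205 = 214)
l(p, X) = -56*p + 104*X
√(l(O, 2) - 600) = √((-56*214 + 104*2) - 600) = √((-11984 + 208) - 600) = √(-11776 - 600) = √(-12376) = 2*I*√3094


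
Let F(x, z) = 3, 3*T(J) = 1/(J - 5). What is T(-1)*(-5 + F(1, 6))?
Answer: ⅑ ≈ 0.11111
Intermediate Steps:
T(J) = 1/(3*(-5 + J)) (T(J) = 1/(3*(J - 5)) = 1/(3*(-5 + J)))
T(-1)*(-5 + F(1, 6)) = (1/(3*(-5 - 1)))*(-5 + 3) = ((⅓)/(-6))*(-2) = ((⅓)*(-⅙))*(-2) = -1/18*(-2) = ⅑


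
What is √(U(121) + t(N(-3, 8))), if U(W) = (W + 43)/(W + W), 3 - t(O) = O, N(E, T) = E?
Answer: 2*√202/11 ≈ 2.5841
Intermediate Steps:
t(O) = 3 - O
U(W) = (43 + W)/(2*W) (U(W) = (43 + W)/((2*W)) = (43 + W)*(1/(2*W)) = (43 + W)/(2*W))
√(U(121) + t(N(-3, 8))) = √((½)*(43 + 121)/121 + (3 - 1*(-3))) = √((½)*(1/121)*164 + (3 + 3)) = √(82/121 + 6) = √(808/121) = 2*√202/11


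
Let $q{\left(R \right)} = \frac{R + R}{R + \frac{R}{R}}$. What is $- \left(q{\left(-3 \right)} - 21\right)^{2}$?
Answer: $-324$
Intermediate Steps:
$q{\left(R \right)} = \frac{2 R}{1 + R}$ ($q{\left(R \right)} = \frac{2 R}{R + 1} = \frac{2 R}{1 + R}$)
$- \left(q{\left(-3 \right)} - 21\right)^{2} = - \left(2 \left(-3\right) \frac{1}{1 - 3} - 21\right)^{2} = - \left(2 \left(-3\right) \frac{1}{-2} - 21\right)^{2} = - \left(2 \left(-3\right) \left(- \frac{1}{2}\right) - 21\right)^{2} = - \left(3 - 21\right)^{2} = - \left(-18\right)^{2} = \left(-1\right) 324 = -324$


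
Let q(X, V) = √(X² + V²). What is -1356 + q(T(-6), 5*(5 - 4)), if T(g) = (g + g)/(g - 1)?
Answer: -9455/7 ≈ -1350.7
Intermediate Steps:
T(g) = 2*g/(-1 + g) (T(g) = (2*g)/(-1 + g) = 2*g/(-1 + g))
q(X, V) = √(V² + X²)
-1356 + q(T(-6), 5*(5 - 4)) = -1356 + √((5*(5 - 4))² + (2*(-6)/(-1 - 6))²) = -1356 + √((5*1)² + (2*(-6)/(-7))²) = -1356 + √(5² + (2*(-6)*(-⅐))²) = -1356 + √(25 + (12/7)²) = -1356 + √(25 + 144/49) = -1356 + √(1369/49) = -1356 + 37/7 = -9455/7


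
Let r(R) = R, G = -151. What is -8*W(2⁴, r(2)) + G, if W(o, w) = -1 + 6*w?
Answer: -239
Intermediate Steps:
-8*W(2⁴, r(2)) + G = -8*(-1 + 6*2) - 151 = -8*(-1 + 12) - 151 = -8*11 - 151 = -88 - 151 = -239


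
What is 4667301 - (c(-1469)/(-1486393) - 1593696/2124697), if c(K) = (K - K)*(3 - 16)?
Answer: 9916602026493/2124697 ≈ 4.6673e+6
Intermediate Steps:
c(K) = 0 (c(K) = 0*(-13) = 0)
4667301 - (c(-1469)/(-1486393) - 1593696/2124697) = 4667301 - (0/(-1486393) - 1593696/2124697) = 4667301 - (0*(-1/1486393) - 1593696*1/2124697) = 4667301 - (0 - 1593696/2124697) = 4667301 - 1*(-1593696/2124697) = 4667301 + 1593696/2124697 = 9916602026493/2124697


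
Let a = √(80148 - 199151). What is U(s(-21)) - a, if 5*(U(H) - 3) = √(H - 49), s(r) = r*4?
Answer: 3 - I*√119003 + I*√133/5 ≈ 3.0 - 342.66*I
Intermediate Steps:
a = I*√119003 (a = √(-119003) = I*√119003 ≈ 344.97*I)
s(r) = 4*r
U(H) = 3 + √(-49 + H)/5 (U(H) = 3 + √(H - 49)/5 = 3 + √(-49 + H)/5)
U(s(-21)) - a = (3 + √(-49 + 4*(-21))/5) - I*√119003 = (3 + √(-49 - 84)/5) - I*√119003 = (3 + √(-133)/5) - I*√119003 = (3 + (I*√133)/5) - I*√119003 = (3 + I*√133/5) - I*√119003 = 3 - I*√119003 + I*√133/5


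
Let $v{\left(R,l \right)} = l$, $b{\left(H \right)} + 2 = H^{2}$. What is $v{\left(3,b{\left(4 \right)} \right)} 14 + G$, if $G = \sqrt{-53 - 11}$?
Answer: $196 + 8 i \approx 196.0 + 8.0 i$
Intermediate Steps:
$b{\left(H \right)} = -2 + H^{2}$
$G = 8 i$ ($G = \sqrt{-64} = 8 i \approx 8.0 i$)
$v{\left(3,b{\left(4 \right)} \right)} 14 + G = \left(-2 + 4^{2}\right) 14 + 8 i = \left(-2 + 16\right) 14 + 8 i = 14 \cdot 14 + 8 i = 196 + 8 i$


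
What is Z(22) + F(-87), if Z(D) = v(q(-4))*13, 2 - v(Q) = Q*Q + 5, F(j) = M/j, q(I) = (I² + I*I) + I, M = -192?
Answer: -296635/29 ≈ -10229.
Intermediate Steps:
q(I) = I + 2*I² (q(I) = (I² + I²) + I = 2*I² + I = I + 2*I²)
F(j) = -192/j
v(Q) = -3 - Q² (v(Q) = 2 - (Q*Q + 5) = 2 - (Q² + 5) = 2 - (5 + Q²) = 2 + (-5 - Q²) = -3 - Q²)
Z(D) = -10231 (Z(D) = (-3 - (-4*(1 + 2*(-4)))²)*13 = (-3 - (-4*(1 - 8))²)*13 = (-3 - (-4*(-7))²)*13 = (-3 - 1*28²)*13 = (-3 - 1*784)*13 = (-3 - 784)*13 = -787*13 = -10231)
Z(22) + F(-87) = -10231 - 192/(-87) = -10231 - 192*(-1/87) = -10231 + 64/29 = -296635/29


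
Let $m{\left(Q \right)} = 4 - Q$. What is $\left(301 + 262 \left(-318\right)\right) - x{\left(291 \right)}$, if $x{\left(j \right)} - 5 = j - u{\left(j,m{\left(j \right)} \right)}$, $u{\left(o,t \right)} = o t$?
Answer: $-166828$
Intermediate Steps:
$x{\left(j \right)} = 5 + j - j \left(4 - j\right)$ ($x{\left(j \right)} = 5 - \left(- j + j \left(4 - j\right)\right) = 5 + j - j \left(4 - j\right)$)
$\left(301 + 262 \left(-318\right)\right) - x{\left(291 \right)} = \left(301 + 262 \left(-318\right)\right) - \left(5 + 291 + 291 \left(-4 + 291\right)\right) = \left(301 - 83316\right) - \left(5 + 291 + 291 \cdot 287\right) = -83015 - \left(5 + 291 + 83517\right) = -83015 - 83813 = -166828$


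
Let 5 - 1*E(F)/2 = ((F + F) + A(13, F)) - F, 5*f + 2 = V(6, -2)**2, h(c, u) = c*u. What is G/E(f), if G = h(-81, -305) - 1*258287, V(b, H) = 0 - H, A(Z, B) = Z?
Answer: 583955/42 ≈ 13904.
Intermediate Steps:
V(b, H) = -H
f = 2/5 (f = -2/5 + (-1*(-2))**2/5 = -2/5 + (1/5)*2**2 = -2/5 + (1/5)*4 = -2/5 + 4/5 = 2/5 ≈ 0.40000)
E(F) = -16 - 2*F (E(F) = 10 - 2*(((F + F) + 13) - F) = 10 - 2*((2*F + 13) - F) = 10 - 2*((13 + 2*F) - F) = 10 - 2*(13 + F) = 10 + (-26 - 2*F) = -16 - 2*F)
G = -233582 (G = -81*(-305) - 1*258287 = 24705 - 258287 = -233582)
G/E(f) = -233582/(-16 - 2*2/5) = -233582/(-16 - 4/5) = -233582/(-84/5) = -233582*(-5/84) = 583955/42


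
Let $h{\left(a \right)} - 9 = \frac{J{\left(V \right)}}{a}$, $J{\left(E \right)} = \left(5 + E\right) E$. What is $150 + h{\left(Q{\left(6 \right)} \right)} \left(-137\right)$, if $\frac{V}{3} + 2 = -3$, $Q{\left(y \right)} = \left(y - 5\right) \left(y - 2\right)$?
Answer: $- \frac{12441}{2} \approx -6220.5$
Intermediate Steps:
$Q{\left(y \right)} = \left(-5 + y\right) \left(-2 + y\right)$
$V = -15$ ($V = -6 + 3 \left(-3\right) = -6 - 9 = -15$)
$J{\left(E \right)} = E \left(5 + E\right)$
$h{\left(a \right)} = 9 + \frac{150}{a}$ ($h{\left(a \right)} = 9 + \frac{\left(-15\right) \left(5 - 15\right)}{a} = 9 + \frac{\left(-15\right) \left(-10\right)}{a} = 9 + \frac{150}{a}$)
$150 + h{\left(Q{\left(6 \right)} \right)} \left(-137\right) = 150 + \left(9 + \frac{150}{10 + 6^{2} - 42}\right) \left(-137\right) = 150 + \left(9 + \frac{150}{10 + 36 - 42}\right) \left(-137\right) = 150 + \left(9 + \frac{150}{4}\right) \left(-137\right) = 150 + \left(9 + 150 \cdot \frac{1}{4}\right) \left(-137\right) = 150 + \left(9 + \frac{75}{2}\right) \left(-137\right) = 150 + \frac{93}{2} \left(-137\right) = 150 - \frac{12741}{2} = - \frac{12441}{2}$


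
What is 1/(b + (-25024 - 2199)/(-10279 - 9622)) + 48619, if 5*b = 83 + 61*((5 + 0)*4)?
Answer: 181051044221/3723874 ≈ 48619.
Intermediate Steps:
b = 1303/5 (b = (83 + 61*((5 + 0)*4))/5 = (83 + 61*(5*4))/5 = (83 + 61*20)/5 = (83 + 1220)/5 = (⅕)*1303 = 1303/5 ≈ 260.60)
1/(b + (-25024 - 2199)/(-10279 - 9622)) + 48619 = 1/(1303/5 + (-25024 - 2199)/(-10279 - 9622)) + 48619 = 1/(1303/5 - 27223/(-19901)) + 48619 = 1/(1303/5 - 27223*(-1/19901)) + 48619 = 1/(1303/5 + 3889/2843) + 48619 = 1/(3723874/14215) + 48619 = 14215/3723874 + 48619 = 181051044221/3723874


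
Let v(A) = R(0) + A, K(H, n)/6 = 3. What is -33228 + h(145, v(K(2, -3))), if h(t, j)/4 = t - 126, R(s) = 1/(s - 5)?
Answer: -33152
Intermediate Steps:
K(H, n) = 18 (K(H, n) = 6*3 = 18)
R(s) = 1/(-5 + s)
v(A) = -⅕ + A (v(A) = 1/(-5 + 0) + A = 1/(-5) + A = -⅕ + A)
h(t, j) = -504 + 4*t (h(t, j) = 4*(t - 126) = 4*(-126 + t) = -504 + 4*t)
-33228 + h(145, v(K(2, -3))) = -33228 + (-504 + 4*145) = -33228 + (-504 + 580) = -33228 + 76 = -33152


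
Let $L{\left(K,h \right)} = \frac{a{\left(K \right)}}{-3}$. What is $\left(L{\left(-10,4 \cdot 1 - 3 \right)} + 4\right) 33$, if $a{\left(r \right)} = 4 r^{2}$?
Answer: $-4268$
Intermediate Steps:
$L{\left(K,h \right)} = - \frac{4 K^{2}}{3}$ ($L{\left(K,h \right)} = \frac{4 K^{2}}{-3} = 4 K^{2} \left(- \frac{1}{3}\right) = - \frac{4 K^{2}}{3}$)
$\left(L{\left(-10,4 \cdot 1 - 3 \right)} + 4\right) 33 = \left(- \frac{4 \left(-10\right)^{2}}{3} + 4\right) 33 = \left(\left(- \frac{4}{3}\right) 100 + 4\right) 33 = \left(- \frac{400}{3} + 4\right) 33 = \left(- \frac{388}{3}\right) 33 = -4268$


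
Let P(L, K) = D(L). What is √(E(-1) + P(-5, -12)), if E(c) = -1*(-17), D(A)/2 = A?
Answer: √7 ≈ 2.6458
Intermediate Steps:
D(A) = 2*A
P(L, K) = 2*L
E(c) = 17
√(E(-1) + P(-5, -12)) = √(17 + 2*(-5)) = √(17 - 10) = √7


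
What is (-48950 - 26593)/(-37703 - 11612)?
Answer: 75543/49315 ≈ 1.5318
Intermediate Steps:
(-48950 - 26593)/(-37703 - 11612) = -75543/(-49315) = -75543*(-1/49315) = 75543/49315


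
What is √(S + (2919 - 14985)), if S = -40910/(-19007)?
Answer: 4*I*√272391160679/19007 ≈ 109.84*I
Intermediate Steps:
S = 40910/19007 (S = -40910*(-1/19007) = 40910/19007 ≈ 2.1524)
√(S + (2919 - 14985)) = √(40910/19007 + (2919 - 14985)) = √(40910/19007 - 12066) = √(-229297552/19007) = 4*I*√272391160679/19007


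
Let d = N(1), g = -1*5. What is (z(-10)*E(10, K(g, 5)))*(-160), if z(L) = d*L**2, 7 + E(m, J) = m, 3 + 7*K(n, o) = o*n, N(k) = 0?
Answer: 0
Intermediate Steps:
g = -5
d = 0
K(n, o) = -3/7 + n*o/7 (K(n, o) = -3/7 + (o*n)/7 = -3/7 + (n*o)/7 = -3/7 + n*o/7)
E(m, J) = -7 + m
z(L) = 0 (z(L) = 0*L**2 = 0)
(z(-10)*E(10, K(g, 5)))*(-160) = (0*(-7 + 10))*(-160) = (0*3)*(-160) = 0*(-160) = 0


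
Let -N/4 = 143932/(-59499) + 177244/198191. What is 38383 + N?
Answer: 452690640183371/11792166309 ≈ 38389.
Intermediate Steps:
N = 71920745024/11792166309 (N = -4*(143932/(-59499) + 177244/198191) = -4*(143932*(-1/59499) + 177244*(1/198191)) = -4*(-143932/59499 + 177244/198191) = -4*(-17980186256/11792166309) = 71920745024/11792166309 ≈ 6.0990)
38383 + N = 38383 + 71920745024/11792166309 = 452690640183371/11792166309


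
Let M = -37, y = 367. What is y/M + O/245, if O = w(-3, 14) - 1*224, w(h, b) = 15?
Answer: -97648/9065 ≈ -10.772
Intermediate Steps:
O = -209 (O = 15 - 1*224 = 15 - 224 = -209)
y/M + O/245 = 367/(-37) - 209/245 = 367*(-1/37) - 209*1/245 = -367/37 - 209/245 = -97648/9065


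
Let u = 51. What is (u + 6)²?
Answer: 3249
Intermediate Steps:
(u + 6)² = (51 + 6)² = 57² = 3249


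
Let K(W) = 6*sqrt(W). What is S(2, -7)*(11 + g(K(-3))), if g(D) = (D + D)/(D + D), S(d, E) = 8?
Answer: 96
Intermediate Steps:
g(D) = 1 (g(D) = (2*D)/((2*D)) = (2*D)*(1/(2*D)) = 1)
S(2, -7)*(11 + g(K(-3))) = 8*(11 + 1) = 8*12 = 96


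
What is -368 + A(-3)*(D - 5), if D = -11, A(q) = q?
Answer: -320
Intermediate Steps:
-368 + A(-3)*(D - 5) = -368 - 3*(-11 - 5) = -368 - 3*(-16) = -368 + 48 = -320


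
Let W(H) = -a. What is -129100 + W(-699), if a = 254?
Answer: -129354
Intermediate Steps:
W(H) = -254 (W(H) = -1*254 = -254)
-129100 + W(-699) = -129100 - 254 = -129354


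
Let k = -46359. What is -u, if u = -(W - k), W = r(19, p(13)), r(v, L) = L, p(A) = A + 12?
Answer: 46384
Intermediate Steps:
p(A) = 12 + A
W = 25 (W = 12 + 13 = 25)
u = -46384 (u = -(25 - 1*(-46359)) = -(25 + 46359) = -1*46384 = -46384)
-u = -1*(-46384) = 46384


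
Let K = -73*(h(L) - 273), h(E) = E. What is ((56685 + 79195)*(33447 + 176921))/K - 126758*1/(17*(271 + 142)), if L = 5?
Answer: 50172856966782/34339711 ≈ 1.4611e+6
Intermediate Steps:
K = 19564 (K = -73*(5 - 273) = -73*(-268) = 19564)
((56685 + 79195)*(33447 + 176921))/K - 126758*1/(17*(271 + 142)) = ((56685 + 79195)*(33447 + 176921))/19564 - 126758*1/(17*(271 + 142)) = (135880*210368)*(1/19564) - 126758/(17*413) = 28584803840*(1/19564) - 126758/7021 = 7146200960/4891 - 126758*1/7021 = 7146200960/4891 - 126758/7021 = 50172856966782/34339711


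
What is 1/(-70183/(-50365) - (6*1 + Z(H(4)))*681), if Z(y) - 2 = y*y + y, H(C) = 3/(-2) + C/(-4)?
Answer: -201460/1611751823 ≈ -0.00012499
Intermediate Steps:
H(C) = -3/2 - C/4 (H(C) = 3*(-1/2) + C*(-1/4) = -3/2 - C/4)
Z(y) = 2 + y + y**2 (Z(y) = 2 + (y*y + y) = 2 + (y**2 + y) = 2 + (y + y**2) = 2 + y + y**2)
1/(-70183/(-50365) - (6*1 + Z(H(4)))*681) = 1/(-70183/(-50365) - (6*1 + (2 + (-3/2 - 1/4*4) + (-3/2 - 1/4*4)**2))*681) = 1/(-70183*(-1/50365) - (6 + (2 + (-3/2 - 1) + (-3/2 - 1)**2))*681) = 1/(70183/50365 - (6 + (2 - 5/2 + (-5/2)**2))*681) = 1/(70183/50365 - (6 + (2 - 5/2 + 25/4))*681) = 1/(70183/50365 - (6 + 23/4)*681) = 1/(70183/50365 - 1*47/4*681) = 1/(70183/50365 - 47/4*681) = 1/(70183/50365 - 32007/4) = 1/(-1611751823/201460) = -201460/1611751823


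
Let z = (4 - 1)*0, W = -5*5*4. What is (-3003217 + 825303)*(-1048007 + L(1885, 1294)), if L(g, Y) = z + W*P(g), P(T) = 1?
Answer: 2282686908798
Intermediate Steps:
W = -100 (W = -25*4 = -100)
z = 0 (z = 3*0 = 0)
L(g, Y) = -100 (L(g, Y) = 0 - 100*1 = 0 - 100 = -100)
(-3003217 + 825303)*(-1048007 + L(1885, 1294)) = (-3003217 + 825303)*(-1048007 - 100) = -2177914*(-1048107) = 2282686908798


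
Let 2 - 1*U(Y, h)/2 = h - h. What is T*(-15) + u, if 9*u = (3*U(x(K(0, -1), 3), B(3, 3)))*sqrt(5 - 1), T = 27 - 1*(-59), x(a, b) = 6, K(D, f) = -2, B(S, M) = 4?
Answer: -3862/3 ≈ -1287.3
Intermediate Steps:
U(Y, h) = 4 (U(Y, h) = 4 - 2*(h - h) = 4 - 2*0 = 4 + 0 = 4)
T = 86 (T = 27 + 59 = 86)
u = 8/3 (u = ((3*4)*sqrt(5 - 1))/9 = (12*sqrt(4))/9 = (12*2)/9 = (1/9)*24 = 8/3 ≈ 2.6667)
T*(-15) + u = 86*(-15) + 8/3 = -1290 + 8/3 = -3862/3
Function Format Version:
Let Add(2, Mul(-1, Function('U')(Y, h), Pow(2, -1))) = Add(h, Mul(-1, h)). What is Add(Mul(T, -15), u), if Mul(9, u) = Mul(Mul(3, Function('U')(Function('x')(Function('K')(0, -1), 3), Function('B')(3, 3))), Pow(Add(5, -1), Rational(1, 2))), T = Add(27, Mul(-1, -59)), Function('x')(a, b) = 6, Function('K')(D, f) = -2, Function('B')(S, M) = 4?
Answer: Rational(-3862, 3) ≈ -1287.3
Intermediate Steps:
Function('U')(Y, h) = 4 (Function('U')(Y, h) = Add(4, Mul(-2, Add(h, Mul(-1, h)))) = Add(4, Mul(-2, 0)) = Add(4, 0) = 4)
T = 86 (T = Add(27, 59) = 86)
u = Rational(8, 3) (u = Mul(Rational(1, 9), Mul(Mul(3, 4), Pow(Add(5, -1), Rational(1, 2)))) = Mul(Rational(1, 9), Mul(12, Pow(4, Rational(1, 2)))) = Mul(Rational(1, 9), Mul(12, 2)) = Mul(Rational(1, 9), 24) = Rational(8, 3) ≈ 2.6667)
Add(Mul(T, -15), u) = Add(Mul(86, -15), Rational(8, 3)) = Add(-1290, Rational(8, 3)) = Rational(-3862, 3)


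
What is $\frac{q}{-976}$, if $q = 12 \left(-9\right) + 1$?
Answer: $\frac{107}{976} \approx 0.10963$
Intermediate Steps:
$q = -107$ ($q = -108 + 1 = -107$)
$\frac{q}{-976} = - \frac{107}{-976} = \left(-107\right) \left(- \frac{1}{976}\right) = \frac{107}{976}$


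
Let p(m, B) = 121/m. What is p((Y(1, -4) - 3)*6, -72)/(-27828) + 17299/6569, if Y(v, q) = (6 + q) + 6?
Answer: 14441102311/5484063960 ≈ 2.6333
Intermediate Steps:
Y(v, q) = 12 + q
p((Y(1, -4) - 3)*6, -72)/(-27828) + 17299/6569 = (121/((((12 - 4) - 3)*6)))/(-27828) + 17299/6569 = (121/(((8 - 3)*6)))*(-1/27828) + 17299*(1/6569) = (121/((5*6)))*(-1/27828) + 17299/6569 = (121/30)*(-1/27828) + 17299/6569 = -121/834840 + 17299/6569 = 14441102311/5484063960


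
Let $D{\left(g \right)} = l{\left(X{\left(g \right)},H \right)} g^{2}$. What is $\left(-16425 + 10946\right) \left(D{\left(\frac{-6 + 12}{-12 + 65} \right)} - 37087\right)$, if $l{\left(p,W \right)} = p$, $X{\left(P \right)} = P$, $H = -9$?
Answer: $\frac{30251756533757}{148877} \approx 2.032 \cdot 10^{8}$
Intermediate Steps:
$D{\left(g \right)} = g^{3}$ ($D{\left(g \right)} = g g^{2} = g^{3}$)
$\left(-16425 + 10946\right) \left(D{\left(\frac{-6 + 12}{-12 + 65} \right)} - 37087\right) = \left(-16425 + 10946\right) \left(\left(\frac{-6 + 12}{-12 + 65}\right)^{3} - 37087\right) = - 5479 \left(\left(\frac{6}{53}\right)^{3} - 37087\right) = - 5479 \left(\frac{216}{148877} - 37087\right) = \left(-5479\right) \left(- \frac{5521401083}{148877}\right) = \frac{30251756533757}{148877}$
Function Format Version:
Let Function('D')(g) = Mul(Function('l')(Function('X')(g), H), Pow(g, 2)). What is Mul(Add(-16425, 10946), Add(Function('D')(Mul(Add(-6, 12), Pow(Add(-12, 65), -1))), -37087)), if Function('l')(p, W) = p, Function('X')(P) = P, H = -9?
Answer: Rational(30251756533757, 148877) ≈ 2.0320e+8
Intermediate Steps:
Function('D')(g) = Pow(g, 3) (Function('D')(g) = Mul(g, Pow(g, 2)) = Pow(g, 3))
Mul(Add(-16425, 10946), Add(Function('D')(Mul(Add(-6, 12), Pow(Add(-12, 65), -1))), -37087)) = Mul(Add(-16425, 10946), Add(Pow(Mul(Add(-6, 12), Pow(Add(-12, 65), -1)), 3), -37087)) = Mul(-5479, Add(Pow(Mul(6, Pow(53, -1)), 3), -37087)) = Mul(-5479, Add(Pow(Mul(6, Rational(1, 53)), 3), -37087)) = Mul(-5479, Add(Pow(Rational(6, 53), 3), -37087)) = Mul(-5479, Add(Rational(216, 148877), -37087)) = Mul(-5479, Rational(-5521401083, 148877)) = Rational(30251756533757, 148877)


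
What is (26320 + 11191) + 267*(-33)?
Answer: 28700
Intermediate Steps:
(26320 + 11191) + 267*(-33) = 37511 - 8811 = 28700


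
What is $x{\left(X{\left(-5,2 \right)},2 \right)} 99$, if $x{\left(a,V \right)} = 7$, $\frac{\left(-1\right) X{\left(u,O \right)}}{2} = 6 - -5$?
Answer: $693$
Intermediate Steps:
$X{\left(u,O \right)} = -22$ ($X{\left(u,O \right)} = - 2 \left(6 - -5\right) = - 2 \left(6 + 5\right) = \left(-2\right) 11 = -22$)
$x{\left(X{\left(-5,2 \right)},2 \right)} 99 = 7 \cdot 99 = 693$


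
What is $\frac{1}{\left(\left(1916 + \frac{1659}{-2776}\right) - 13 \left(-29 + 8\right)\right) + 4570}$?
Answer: $\frac{2776}{18761325} \approx 0.00014796$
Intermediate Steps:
$\frac{1}{\left(\left(1916 + \frac{1659}{-2776}\right) - 13 \left(-29 + 8\right)\right) + 4570} = \frac{1}{\left(\left(1916 + 1659 \left(- \frac{1}{2776}\right)\right) - -273\right) + 4570} = \frac{1}{\left(\left(1916 - \frac{1659}{2776}\right) + 273\right) + 4570} = \frac{1}{\left(\frac{5317157}{2776} + 273\right) + 4570} = \frac{1}{\frac{6075005}{2776} + 4570} = \frac{1}{\frac{18761325}{2776}} = \frac{2776}{18761325}$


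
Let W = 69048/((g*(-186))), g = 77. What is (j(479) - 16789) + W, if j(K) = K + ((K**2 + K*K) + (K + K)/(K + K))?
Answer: 150915749/341 ≈ 4.4257e+5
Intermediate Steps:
W = -1644/341 (W = 69048/((77*(-186))) = 69048/(-14322) = 69048*(-1/14322) = -1644/341 ≈ -4.8211)
j(K) = 1 + K + 2*K**2 (j(K) = K + ((K**2 + K**2) + (2*K)/((2*K))) = K + (2*K**2 + (2*K)*(1/(2*K))) = K + (2*K**2 + 1) = K + (1 + 2*K**2) = 1 + K + 2*K**2)
(j(479) - 16789) + W = ((1 + 479 + 2*479**2) - 16789) - 1644/341 = ((1 + 479 + 2*229441) - 16789) - 1644/341 = ((1 + 479 + 458882) - 16789) - 1644/341 = (459362 - 16789) - 1644/341 = 442573 - 1644/341 = 150915749/341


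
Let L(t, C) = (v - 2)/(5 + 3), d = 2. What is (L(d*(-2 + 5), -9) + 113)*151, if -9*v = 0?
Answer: 68101/4 ≈ 17025.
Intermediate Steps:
v = 0 (v = -⅑*0 = 0)
L(t, C) = -¼ (L(t, C) = (0 - 2)/(5 + 3) = -2/8 = -2*⅛ = -¼)
(L(d*(-2 + 5), -9) + 113)*151 = (-¼ + 113)*151 = (451/4)*151 = 68101/4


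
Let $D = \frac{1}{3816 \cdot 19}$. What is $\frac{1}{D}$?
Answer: $72504$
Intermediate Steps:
$D = \frac{1}{72504} \approx 1.3792 \cdot 10^{-5}$
$\frac{1}{D} = \frac{1}{\frac{1}{72504}} = 72504$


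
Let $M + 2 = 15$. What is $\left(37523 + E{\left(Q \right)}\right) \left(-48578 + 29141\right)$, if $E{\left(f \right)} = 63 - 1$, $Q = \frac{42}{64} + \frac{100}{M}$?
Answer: $-730539645$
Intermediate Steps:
$M = 13$ ($M = -2 + 15 = 13$)
$Q = \frac{3473}{416}$ ($Q = \frac{42}{64} + \frac{100}{13} = 42 \cdot \frac{1}{64} + 100 \cdot \frac{1}{13} = \frac{21}{32} + \frac{100}{13} = \frac{3473}{416} \approx 8.3486$)
$E{\left(f \right)} = 62$ ($E{\left(f \right)} = 63 - 1 = 62$)
$\left(37523 + E{\left(Q \right)}\right) \left(-48578 + 29141\right) = \left(37523 + 62\right) \left(-48578 + 29141\right) = 37585 \left(-19437\right) = -730539645$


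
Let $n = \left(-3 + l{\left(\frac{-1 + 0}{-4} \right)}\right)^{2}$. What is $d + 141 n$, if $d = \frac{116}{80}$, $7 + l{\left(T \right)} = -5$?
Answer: $\frac{634529}{20} \approx 31726.0$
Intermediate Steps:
$l{\left(T \right)} = -12$ ($l{\left(T \right)} = -7 - 5 = -12$)
$n = 225$ ($n = \left(-3 - 12\right)^{2} = \left(-15\right)^{2} = 225$)
$d = \frac{29}{20}$ ($d = 116 \cdot \frac{1}{80} = \frac{29}{20} \approx 1.45$)
$d + 141 n = \frac{29}{20} + 141 \cdot 225 = \frac{29}{20} + 31725 = \frac{634529}{20}$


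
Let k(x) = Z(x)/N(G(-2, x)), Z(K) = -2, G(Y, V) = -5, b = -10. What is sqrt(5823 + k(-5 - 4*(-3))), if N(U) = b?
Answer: 2*sqrt(36395)/5 ≈ 76.310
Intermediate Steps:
N(U) = -10
k(x) = 1/5 (k(x) = -2/(-10) = -2*(-1/10) = 1/5)
sqrt(5823 + k(-5 - 4*(-3))) = sqrt(5823 + 1/5) = sqrt(29116/5) = 2*sqrt(36395)/5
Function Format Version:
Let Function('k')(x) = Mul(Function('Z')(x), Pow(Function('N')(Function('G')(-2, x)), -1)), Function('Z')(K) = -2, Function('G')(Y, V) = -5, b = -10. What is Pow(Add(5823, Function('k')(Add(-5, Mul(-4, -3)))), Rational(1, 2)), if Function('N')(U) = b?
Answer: Mul(Rational(2, 5), Pow(36395, Rational(1, 2))) ≈ 76.310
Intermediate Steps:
Function('N')(U) = -10
Function('k')(x) = Rational(1, 5) (Function('k')(x) = Mul(-2, Pow(-10, -1)) = Mul(-2, Rational(-1, 10)) = Rational(1, 5))
Pow(Add(5823, Function('k')(Add(-5, Mul(-4, -3)))), Rational(1, 2)) = Pow(Add(5823, Rational(1, 5)), Rational(1, 2)) = Pow(Rational(29116, 5), Rational(1, 2)) = Mul(Rational(2, 5), Pow(36395, Rational(1, 2)))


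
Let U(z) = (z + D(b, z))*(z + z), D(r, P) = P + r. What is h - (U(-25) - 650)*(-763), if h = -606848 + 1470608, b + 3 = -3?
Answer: 2504210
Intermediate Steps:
b = -6 (b = -3 - 3 = -6)
U(z) = 2*z*(-6 + 2*z) (U(z) = (z + (z - 6))*(z + z) = (z + (-6 + z))*(2*z) = (-6 + 2*z)*(2*z) = 2*z*(-6 + 2*z))
h = 863760
h - (U(-25) - 650)*(-763) = 863760 - (4*(-25)*(-3 - 25) - 650)*(-763) = 863760 - (4*(-25)*(-28) - 650)*(-763) = 863760 - (2800 - 650)*(-763) = 863760 - 2150*(-763) = 863760 - 1*(-1640450) = 863760 + 1640450 = 2504210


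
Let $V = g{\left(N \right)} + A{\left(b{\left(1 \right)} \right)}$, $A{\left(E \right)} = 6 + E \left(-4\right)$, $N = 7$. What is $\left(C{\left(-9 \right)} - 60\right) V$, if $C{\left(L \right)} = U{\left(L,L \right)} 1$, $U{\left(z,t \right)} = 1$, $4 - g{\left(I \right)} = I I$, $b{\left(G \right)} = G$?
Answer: $2537$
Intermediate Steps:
$g{\left(I \right)} = 4 - I^{2}$ ($g{\left(I \right)} = 4 - I I = 4 - I^{2}$)
$A{\left(E \right)} = 6 - 4 E$
$C{\left(L \right)} = 1$ ($C{\left(L \right)} = 1 \cdot 1 = 1$)
$V = -43$ ($V = \left(4 - 7^{2}\right) + \left(6 - 4\right) = \left(4 - 49\right) + \left(6 - 4\right) = \left(4 - 49\right) + 2 = -45 + 2 = -43$)
$\left(C{\left(-9 \right)} - 60\right) V = \left(1 - 60\right) \left(-43\right) = \left(-59\right) \left(-43\right) = 2537$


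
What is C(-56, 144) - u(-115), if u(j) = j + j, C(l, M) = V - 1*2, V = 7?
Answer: 235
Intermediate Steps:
C(l, M) = 5 (C(l, M) = 7 - 1*2 = 7 - 2 = 5)
u(j) = 2*j
C(-56, 144) - u(-115) = 5 - 2*(-115) = 5 - 1*(-230) = 5 + 230 = 235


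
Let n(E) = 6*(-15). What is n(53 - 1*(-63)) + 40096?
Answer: 40006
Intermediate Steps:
n(E) = -90
n(53 - 1*(-63)) + 40096 = -90 + 40096 = 40006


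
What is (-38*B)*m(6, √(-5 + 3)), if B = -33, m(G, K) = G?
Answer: 7524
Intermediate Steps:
(-38*B)*m(6, √(-5 + 3)) = -38*(-33)*6 = 1254*6 = 7524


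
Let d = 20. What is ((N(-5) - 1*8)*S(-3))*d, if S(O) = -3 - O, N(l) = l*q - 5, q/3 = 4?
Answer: 0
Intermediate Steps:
q = 12 (q = 3*4 = 12)
N(l) = -5 + 12*l (N(l) = l*12 - 5 = 12*l - 5 = -5 + 12*l)
((N(-5) - 1*8)*S(-3))*d = (((-5 + 12*(-5)) - 1*8)*(-3 - 1*(-3)))*20 = (((-5 - 60) - 8)*(-3 + 3))*20 = ((-65 - 8)*0)*20 = -73*0*20 = 0*20 = 0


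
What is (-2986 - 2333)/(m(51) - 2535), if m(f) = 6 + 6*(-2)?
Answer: 1773/847 ≈ 2.0933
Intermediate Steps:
m(f) = -6 (m(f) = 6 - 12 = -6)
(-2986 - 2333)/(m(51) - 2535) = (-2986 - 2333)/(-6 - 2535) = -5319/(-2541) = -5319*(-1/2541) = 1773/847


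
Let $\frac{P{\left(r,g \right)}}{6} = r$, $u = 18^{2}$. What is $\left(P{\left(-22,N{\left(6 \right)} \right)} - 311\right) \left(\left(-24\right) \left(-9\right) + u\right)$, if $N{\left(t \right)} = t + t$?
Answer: $-239220$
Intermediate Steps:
$u = 324$
$N{\left(t \right)} = 2 t$
$P{\left(r,g \right)} = 6 r$
$\left(P{\left(-22,N{\left(6 \right)} \right)} - 311\right) \left(\left(-24\right) \left(-9\right) + u\right) = \left(6 \left(-22\right) - 311\right) \left(\left(-24\right) \left(-9\right) + 324\right) = \left(-132 - 311\right) \left(216 + 324\right) = \left(-443\right) 540 = -239220$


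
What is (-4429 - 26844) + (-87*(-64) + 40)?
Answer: -25665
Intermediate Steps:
(-4429 - 26844) + (-87*(-64) + 40) = -31273 + (5568 + 40) = -31273 + 5608 = -25665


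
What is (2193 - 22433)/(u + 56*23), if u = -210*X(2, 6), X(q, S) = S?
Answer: -5060/7 ≈ -722.86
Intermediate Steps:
u = -1260 (u = -210*6 = -1260)
(2193 - 22433)/(u + 56*23) = (2193 - 22433)/(-1260 + 56*23) = -20240/(-1260 + 1288) = -20240/28 = -20240*1/28 = -5060/7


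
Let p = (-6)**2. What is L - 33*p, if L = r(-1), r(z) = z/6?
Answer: -7129/6 ≈ -1188.2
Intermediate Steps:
r(z) = z/6 (r(z) = z*(1/6) = z/6)
L = -1/6 (L = (1/6)*(-1) = -1/6 ≈ -0.16667)
p = 36
L - 33*p = -1/6 - 33*36 = -1/6 - 1188 = -7129/6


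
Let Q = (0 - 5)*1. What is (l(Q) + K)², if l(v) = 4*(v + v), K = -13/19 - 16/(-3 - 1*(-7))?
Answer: 720801/361 ≈ 1996.7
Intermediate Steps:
K = -89/19 (K = -13*1/19 - 16/(-3 + 7) = -13/19 - 16/4 = -13/19 - 16*¼ = -13/19 - 4 = -89/19 ≈ -4.6842)
Q = -5 (Q = -5*1 = -5)
l(v) = 8*v (l(v) = 4*(2*v) = 8*v)
(l(Q) + K)² = (8*(-5) - 89/19)² = (-40 - 89/19)² = (-849/19)² = 720801/361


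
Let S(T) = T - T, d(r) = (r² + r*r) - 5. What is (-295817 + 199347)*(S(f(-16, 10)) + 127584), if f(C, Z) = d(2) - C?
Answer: -12308028480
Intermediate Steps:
d(r) = -5 + 2*r² (d(r) = (r² + r²) - 5 = 2*r² - 5 = -5 + 2*r²)
f(C, Z) = 3 - C (f(C, Z) = (-5 + 2*2²) - C = (-5 + 2*4) - C = (-5 + 8) - C = 3 - C)
S(T) = 0
(-295817 + 199347)*(S(f(-16, 10)) + 127584) = (-295817 + 199347)*(0 + 127584) = -96470*127584 = -12308028480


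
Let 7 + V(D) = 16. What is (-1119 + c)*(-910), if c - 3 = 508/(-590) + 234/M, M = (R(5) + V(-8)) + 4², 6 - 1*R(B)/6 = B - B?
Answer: 3645256888/3599 ≈ 1.0129e+6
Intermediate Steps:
V(D) = 9 (V(D) = -7 + 16 = 9)
R(B) = 36 (R(B) = 36 - 6*(B - B) = 36 - 6*0 = 36 + 0 = 36)
M = 61 (M = (36 + 9) + 4² = 45 + 16 = 61)
c = 107521/17995 (c = 3 + (508/(-590) + 234/61) = 3 + (508*(-1/590) + 234*(1/61)) = 3 + (-254/295 + 234/61) = 3 + 53536/17995 = 107521/17995 ≈ 5.9751)
(-1119 + c)*(-910) = (-1119 + 107521/17995)*(-910) = -20028884/17995*(-910) = 3645256888/3599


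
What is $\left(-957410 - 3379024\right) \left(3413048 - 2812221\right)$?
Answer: $-2605446630918$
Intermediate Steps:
$\left(-957410 - 3379024\right) \left(3413048 - 2812221\right) = \left(-4336434\right) 600827 = -2605446630918$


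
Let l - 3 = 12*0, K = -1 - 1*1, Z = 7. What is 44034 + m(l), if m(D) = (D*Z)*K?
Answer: 43992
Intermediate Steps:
K = -2 (K = -1 - 1 = -2)
l = 3 (l = 3 + 12*0 = 3 + 0 = 3)
m(D) = -14*D (m(D) = (D*7)*(-2) = (7*D)*(-2) = -14*D)
44034 + m(l) = 44034 - 14*3 = 44034 - 42 = 43992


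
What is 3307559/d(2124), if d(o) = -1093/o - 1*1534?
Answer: -7025255316/3259309 ≈ -2155.4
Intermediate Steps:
d(o) = -1534 - 1093/o (d(o) = -1093/o - 1534 = -1534 - 1093/o)
3307559/d(2124) = 3307559/(-1534 - 1093/2124) = 3307559/(-3259309/2124) = 3307559*(-2124/3259309) = -7025255316/3259309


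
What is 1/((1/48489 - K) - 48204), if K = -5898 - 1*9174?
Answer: -48489/1606537547 ≈ -3.0182e-5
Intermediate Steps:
K = -15072 (K = -5898 - 9174 = -15072)
1/((1/48489 - K) - 48204) = 1/((1/48489 - 1*(-15072)) - 48204) = 1/((1/48489 + 15072) - 48204) = 1/(730826209/48489 - 48204) = 1/(-1606537547/48489) = -48489/1606537547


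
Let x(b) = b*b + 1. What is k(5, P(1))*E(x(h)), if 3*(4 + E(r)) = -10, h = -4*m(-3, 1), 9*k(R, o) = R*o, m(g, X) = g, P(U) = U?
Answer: -110/27 ≈ -4.0741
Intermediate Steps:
k(R, o) = R*o/9 (k(R, o) = (R*o)/9 = R*o/9)
h = 12 (h = -4*(-3) = 12)
x(b) = 1 + b² (x(b) = b² + 1 = 1 + b²)
E(r) = -22/3 (E(r) = -4 + (⅓)*(-10) = -4 - 10/3 = -22/3)
k(5, P(1))*E(x(h)) = ((⅑)*5*1)*(-22/3) = (5/9)*(-22/3) = -110/27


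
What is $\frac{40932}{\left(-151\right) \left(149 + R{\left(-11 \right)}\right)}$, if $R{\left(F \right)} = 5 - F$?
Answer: $- \frac{13644}{8305} \approx -1.6429$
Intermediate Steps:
$\frac{40932}{\left(-151\right) \left(149 + R{\left(-11 \right)}\right)} = \frac{40932}{\left(-151\right) \left(149 + \left(5 - -11\right)\right)} = \frac{40932}{\left(-151\right) \left(149 + \left(5 + 11\right)\right)} = \frac{40932}{\left(-151\right) \left(149 + 16\right)} = \frac{40932}{\left(-151\right) 165} = \frac{40932}{-24915} = 40932 \left(- \frac{1}{24915}\right) = - \frac{13644}{8305}$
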